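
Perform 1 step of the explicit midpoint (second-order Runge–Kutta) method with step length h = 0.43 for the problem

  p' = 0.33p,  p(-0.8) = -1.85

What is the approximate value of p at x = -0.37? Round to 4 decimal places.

-2.1311

Midpoint: k1 = f(x_n, p_n); k2 = f(x_n + h/2, p_n + (h/2)·k1); p_{n+1} = p_n + h·k2.
x=-0.800000, p=-1.850000:
  k1 = f(-0.800000, -1.850000) = -0.610500
  k2 = f(-0.585000, -1.981258) = -0.653815
  p ← -1.850000 + 0.43·(-0.653815) = -2.131140
p(-0.37) ≈ -2.1311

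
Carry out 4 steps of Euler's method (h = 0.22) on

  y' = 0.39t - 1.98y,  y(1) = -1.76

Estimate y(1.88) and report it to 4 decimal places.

0.0823

Euler: y_{n+1} = y_n + h·f(t_n, y_n).
t=1.000000, y=-1.760000: f=3.874800 → y ← -1.760000 + 0.22·3.874800 = -0.907544
t=1.220000, y=-0.907544: f=2.272737 → y ← -0.907544 + 0.22·2.272737 = -0.407542
t=1.440000, y=-0.407542: f=1.368533 → y ← -0.407542 + 0.22·1.368533 = -0.106465
t=1.660000, y=-0.106465: f=0.858200 → y ← -0.106465 + 0.22·0.858200 = 0.082339
y(1.88) ≈ 0.0823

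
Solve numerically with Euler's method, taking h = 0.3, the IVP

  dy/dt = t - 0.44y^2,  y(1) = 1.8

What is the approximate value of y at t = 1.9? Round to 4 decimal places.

Euler: y_{n+1} = y_n + h·f(t_n, y_n).
t=1.000000, y=1.800000: f=-0.425600 → y ← 1.800000 + 0.3·(-0.425600) = 1.672320
t=1.300000, y=1.672320: f=0.069472 → y ← 1.672320 + 0.3·0.069472 = 1.693162
t=1.600000, y=1.693162: f=0.338610 → y ← 1.693162 + 0.3·0.338610 = 1.794745
y(1.9) ≈ 1.7947

1.7947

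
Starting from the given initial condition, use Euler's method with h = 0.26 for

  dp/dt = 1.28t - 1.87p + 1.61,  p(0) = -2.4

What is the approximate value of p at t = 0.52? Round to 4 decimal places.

Euler: p_{n+1} = p_n + h·f(t_n, p_n).
t=0.000000, p=-2.400000: f=6.098000 → p ← -2.400000 + 0.26·6.098000 = -0.814520
t=0.260000, p=-0.814520: f=3.465952 → p ← -0.814520 + 0.26·3.465952 = 0.086628
p(0.52) ≈ 0.0866

0.0866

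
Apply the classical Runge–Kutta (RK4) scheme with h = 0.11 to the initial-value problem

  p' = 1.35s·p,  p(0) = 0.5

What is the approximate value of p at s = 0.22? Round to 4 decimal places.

0.5166

RK4: k1 = f(s_n, p_n); k2 = f(s_n + h/2, p_n + (h/2)·k1); k3 = f(s_n + h/2, p_n + (h/2)·k2); k4 = f(s_n + h, p_n + h·k3); p_{n+1} = p_n + (h/6)·(k1 + 2k2 + 2k3 + k4).
s=0.000000, p=0.500000:
  k1 = f(0.000000, 0.500000) = 0.000000
  k2 = f(0.055000, 0.500000) = 0.037125
  k3 = f(0.055000, 0.502042) = 0.037277
  k4 = f(0.110000, 0.504100) = 0.074859
  p ← 0.500000 + (0.11/6)·(k1 + 2k2 + 2k3 + k4) = 0.504100
s=0.110000, p=0.504100:
  k1 = f(0.110000, 0.504100) = 0.074859
  k2 = f(0.165000, 0.508218) = 0.113205
  k3 = f(0.165000, 0.510327) = 0.113675
  k4 = f(0.220000, 0.516605) = 0.153432
  p ← 0.504100 + (0.11/6)·(k1 + 2k2 + 2k3 + k4) = 0.516605
p(0.22) ≈ 0.5166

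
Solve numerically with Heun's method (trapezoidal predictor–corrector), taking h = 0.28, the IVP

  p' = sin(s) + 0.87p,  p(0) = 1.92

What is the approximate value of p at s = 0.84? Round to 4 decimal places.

4.3788

Heun: k1 = f(s_n, p_n); k2 = f(s_n + h, p_n + h·k1); p_{n+1} = p_n + (h/2)·(k1 + k2).
s=0.000000, p=1.920000:
  k1 = f(0.000000, 1.920000) = 1.670400
  k2 = f(0.280000, 2.387712) = 2.353665
  p ← 1.920000 + (0.28/2)·(1.670400 + 2.353665) = 2.483369
s=0.280000, p=2.483369:
  k1 = f(0.280000, 2.483369) = 2.436887
  k2 = f(0.560000, 3.165697) = 3.285343
  p ← 2.483369 + (0.28/2)·(2.436887 + 3.285343) = 3.284481
s=0.560000, p=3.284481:
  k1 = f(0.560000, 3.284481) = 3.388685
  k2 = f(0.840000, 4.233313) = 4.427625
  p ← 3.284481 + (0.28/2)·(3.388685 + 4.427625) = 4.378765
p(0.84) ≈ 4.3788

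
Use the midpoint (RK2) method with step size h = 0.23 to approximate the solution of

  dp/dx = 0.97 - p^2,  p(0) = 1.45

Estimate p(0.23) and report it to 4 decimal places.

Midpoint: k1 = f(x_n, p_n); k2 = f(x_n + h/2, p_n + (h/2)·k1); p_{n+1} = p_n + h·k2.
x=0.000000, p=1.450000:
  k1 = f(0.000000, 1.450000) = -1.132500
  k2 = f(0.115000, 1.319762) = -0.771773
  p ← 1.450000 + 0.23·(-0.771773) = 1.272492
p(0.23) ≈ 1.2725

1.2725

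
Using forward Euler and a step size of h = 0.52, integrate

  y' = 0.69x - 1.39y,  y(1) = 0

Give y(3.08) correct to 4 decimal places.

1.1710

Euler: y_{n+1} = y_n + h·f(x_n, y_n).
x=1.000000, y=0.000000: f=0.690000 → y ← 0.000000 + 0.52·0.690000 = 0.358800
x=1.520000, y=0.358800: f=0.550068 → y ← 0.358800 + 0.52·0.550068 = 0.644835
x=2.040000, y=0.644835: f=0.511279 → y ← 0.644835 + 0.52·0.511279 = 0.910700
x=2.560000, y=0.910700: f=0.500526 → y ← 0.910700 + 0.52·0.500526 = 1.170974
y(3.08) ≈ 1.1710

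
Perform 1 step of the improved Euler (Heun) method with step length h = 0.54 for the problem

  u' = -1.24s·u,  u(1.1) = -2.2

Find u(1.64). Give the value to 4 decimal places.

Heun: k1 = f(s_n, u_n); k2 = f(s_n + h, u_n + h·k1); u_{n+1} = u_n + (h/2)·(k1 + k2).
s=1.100000, u=-2.200000:
  k1 = f(1.100000, -2.200000) = 3.000800
  k2 = f(1.640000, -0.579568) = 1.178609
  u ← -2.200000 + (0.54/2)·(3.000800 + 1.178609) = -1.071559
u(1.64) ≈ -1.0716

-1.0716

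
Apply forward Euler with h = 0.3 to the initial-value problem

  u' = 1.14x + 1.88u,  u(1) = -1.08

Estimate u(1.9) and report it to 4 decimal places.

-2.0526

Euler: u_{n+1} = u_n + h·f(x_n, u_n).
x=1.000000, u=-1.080000: f=-0.890400 → u ← -1.080000 + 0.3·(-0.890400) = -1.347120
x=1.300000, u=-1.347120: f=-1.050586 → u ← -1.347120 + 0.3·(-1.050586) = -1.662296
x=1.600000, u=-1.662296: f=-1.301116 → u ← -1.662296 + 0.3·(-1.301116) = -2.052630
u(1.9) ≈ -2.0526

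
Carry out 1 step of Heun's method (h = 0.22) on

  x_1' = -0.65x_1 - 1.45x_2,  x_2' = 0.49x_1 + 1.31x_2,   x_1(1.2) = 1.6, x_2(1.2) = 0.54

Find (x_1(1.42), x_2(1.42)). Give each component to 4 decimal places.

1.1753, 0.8938

Heun on (x_1,x_2): k1 = f(t_n, state_n); k2 = f(t_n + h, state_n + h·k1); state_{n+1} = state_n + (h/2)·(k1 + k2).
1.200000: (1.600000, 0.540000)
  k1 = (-1.823000, 1.491400)
  predictor → (1.198940, 0.868108)
  k2 = (-2.038068, 1.724702)
  → (1.175283, 0.893771)
(x_1(1.42), x_2(1.42)) ≈ (1.1753, 0.8938)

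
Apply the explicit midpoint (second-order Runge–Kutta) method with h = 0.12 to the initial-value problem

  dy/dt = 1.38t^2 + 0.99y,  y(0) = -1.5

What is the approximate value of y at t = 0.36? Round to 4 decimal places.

Midpoint: k1 = f(t_n, y_n); k2 = f(t_n + h/2, y_n + (h/2)·k1); y_{n+1} = y_n + h·k2.
t=0.000000, y=-1.500000:
  k1 = f(0.000000, -1.500000) = -1.485000
  k2 = f(0.060000, -1.589100) = -1.568241
  y ← -1.500000 + 0.12·(-1.568241) = -1.688189
t=0.120000, y=-1.688189:
  k1 = f(0.120000, -1.688189) = -1.651435
  k2 = f(0.180000, -1.787275) = -1.724690
  y ← -1.688189 + 0.12·(-1.724690) = -1.895152
t=0.240000, y=-1.895152:
  k1 = f(0.240000, -1.895152) = -1.796712
  k2 = f(0.300000, -2.002954) = -1.858725
  y ← -1.895152 + 0.12·(-1.858725) = -2.118199
y(0.36) ≈ -2.1182

-2.1182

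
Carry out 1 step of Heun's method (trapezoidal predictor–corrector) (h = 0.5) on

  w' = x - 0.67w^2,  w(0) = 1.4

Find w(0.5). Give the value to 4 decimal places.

Heun: k1 = f(x_n, w_n); k2 = f(x_n + h, w_n + h·k1); w_{n+1} = w_n + (h/2)·(k1 + k2).
x=0.000000, w=1.400000:
  k1 = f(0.000000, 1.400000) = -1.313200
  k2 = f(0.500000, 0.743400) = 0.129729
  w ← 1.400000 + (0.5/2)·(-1.313200 + 0.129729) = 1.104132
w(0.5) ≈ 1.1041

1.1041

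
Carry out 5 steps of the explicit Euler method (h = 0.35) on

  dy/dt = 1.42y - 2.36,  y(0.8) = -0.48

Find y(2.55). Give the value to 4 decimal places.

Euler: y_{n+1} = y_n + h·f(t_n, y_n).
t=0.800000, y=-0.480000: f=-3.041600 → y ← -0.480000 + 0.35·(-3.041600) = -1.544560
t=1.150000, y=-1.544560: f=-4.553275 → y ← -1.544560 + 0.35·(-4.553275) = -3.138206
t=1.500000, y=-3.138206: f=-6.816253 → y ← -3.138206 + 0.35·(-6.816253) = -5.523895
t=1.850000, y=-5.523895: f=-10.203931 → y ← -5.523895 + 0.35·(-10.203931) = -9.095271
t=2.200000, y=-9.095271: f=-15.275284 → y ← -9.095271 + 0.35·(-15.275284) = -14.441620
y(2.55) ≈ -14.4416

-14.4416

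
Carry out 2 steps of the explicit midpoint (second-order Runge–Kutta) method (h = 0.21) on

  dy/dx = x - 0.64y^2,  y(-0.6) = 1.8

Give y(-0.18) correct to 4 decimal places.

1.1273

Midpoint: k1 = f(x_n, y_n); k2 = f(x_n + h/2, y_n + (h/2)·k1); y_{n+1} = y_n + h·k2.
x=-0.600000, y=1.800000:
  k1 = f(-0.600000, 1.800000) = -2.673600
  k2 = f(-0.495000, 1.519272) = -1.972240
  y ← 1.800000 + 0.21·(-1.972240) = 1.385830
x=-0.390000, y=1.385830:
  k1 = f(-0.390000, 1.385830) = -1.619135
  k2 = f(-0.285000, 1.215820) = -1.231060
  y ← 1.385830 + 0.21·(-1.231060) = 1.127307
y(-0.18) ≈ 1.1273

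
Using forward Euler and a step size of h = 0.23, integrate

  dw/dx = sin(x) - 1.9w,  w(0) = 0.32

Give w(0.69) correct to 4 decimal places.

0.1887

Euler: w_{n+1} = w_n + h·f(x_n, w_n).
x=0.000000, w=0.320000: f=-0.608000 → w ← 0.320000 + 0.23·(-0.608000) = 0.180160
x=0.230000, w=0.180160: f=-0.114326 → w ← 0.180160 + 0.23·(-0.114326) = 0.153865
x=0.460000, w=0.153865: f=0.151605 → w ← 0.153865 + 0.23·0.151605 = 0.188734
w(0.69) ≈ 0.1887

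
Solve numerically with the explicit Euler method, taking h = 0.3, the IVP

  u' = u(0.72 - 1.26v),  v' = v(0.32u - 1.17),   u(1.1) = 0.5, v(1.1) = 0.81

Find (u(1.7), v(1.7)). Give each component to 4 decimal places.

0.4561, 0.3911

Euler on (u,v): u_{n+1} = u_n + h·u', v_{n+1} = v_n + h·v'.
1.100000: (0.500000, 0.810000); f=(-0.150300, -0.818100) → (0.454910, 0.564570)
1.400000: (0.454910, 0.564570); f=(0.003931, -0.578362) → (0.456089, 0.391061)
(u(1.7), v(1.7)) ≈ (0.4561, 0.3911)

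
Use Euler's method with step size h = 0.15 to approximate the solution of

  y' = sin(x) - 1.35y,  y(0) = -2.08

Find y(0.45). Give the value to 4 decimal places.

-0.9928

Euler: y_{n+1} = y_n + h·f(x_n, y_n).
x=0.000000, y=-2.080000: f=2.808000 → y ← -2.080000 + 0.15·2.808000 = -1.658800
x=0.150000, y=-1.658800: f=2.388818 → y ← -1.658800 + 0.15·2.388818 = -1.300477
x=0.300000, y=-1.300477: f=2.051165 → y ← -1.300477 + 0.15·2.051165 = -0.992803
y(0.45) ≈ -0.9928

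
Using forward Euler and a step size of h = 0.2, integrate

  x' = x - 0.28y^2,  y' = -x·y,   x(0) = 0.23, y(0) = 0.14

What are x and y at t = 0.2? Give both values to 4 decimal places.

0.2749, 0.1336

Euler on (x,y): x_{n+1} = x_n + h·x', y_{n+1} = y_n + h·y'.
0.000000: (0.230000, 0.140000); f=(0.224512, -0.032200) → (0.274902, 0.133560)
(x(0.2), y(0.2)) ≈ (0.2749, 0.1336)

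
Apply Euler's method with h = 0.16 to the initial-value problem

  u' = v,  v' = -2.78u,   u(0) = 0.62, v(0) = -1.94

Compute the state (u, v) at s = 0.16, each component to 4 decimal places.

Euler on (u,v): u_{n+1} = u_n + h·u', v_{n+1} = v_n + h·v'.
0.000000: (0.620000, -1.940000); f=(-1.940000, -1.723600) → (0.309600, -2.215776)
(u(0.16), v(0.16)) ≈ (0.3096, -2.2158)

0.3096, -2.2158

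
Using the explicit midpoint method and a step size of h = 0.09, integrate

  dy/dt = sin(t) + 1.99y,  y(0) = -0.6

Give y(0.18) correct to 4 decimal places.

Midpoint: k1 = f(t_n, y_n); k2 = f(t_n + h/2, y_n + (h/2)·k1); y_{n+1} = y_n + h·k2.
t=0.000000, y=-0.600000:
  k1 = f(0.000000, -0.600000) = -1.194000
  k2 = f(0.045000, -0.653730) = -1.255938
  y ← -0.600000 + 0.09·(-1.255938) = -0.713034
t=0.090000, y=-0.713034:
  k1 = f(0.090000, -0.713034) = -1.329060
  k2 = f(0.135000, -0.772842) = -1.403365
  y ← -0.713034 + 0.09·(-1.403365) = -0.839337
y(0.18) ≈ -0.8393

-0.8393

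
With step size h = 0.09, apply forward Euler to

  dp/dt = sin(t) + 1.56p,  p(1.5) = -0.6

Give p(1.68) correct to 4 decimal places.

Euler: p_{n+1} = p_n + h·f(t_n, p_n).
t=1.500000, p=-0.600000: f=0.061495 → p ← -0.600000 + 0.09·0.061495 = -0.594465
t=1.590000, p=-0.594465: f=0.072450 → p ← -0.594465 + 0.09·0.072450 = -0.587945
p(1.68) ≈ -0.5879

-0.5879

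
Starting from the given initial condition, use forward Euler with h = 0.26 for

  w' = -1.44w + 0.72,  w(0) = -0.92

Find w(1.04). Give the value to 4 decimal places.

0.2825

Euler: w_{n+1} = w_n + h·f(x_n, w_n).
x=0.000000, w=-0.920000: f=2.044800 → w ← -0.920000 + 0.26·2.044800 = -0.388352
x=0.260000, w=-0.388352: f=1.279227 → w ← -0.388352 + 0.26·1.279227 = -0.055753
x=0.520000, w=-0.055753: f=0.800284 → w ← -0.055753 + 0.26·0.800284 = 0.152321
x=0.780000, w=0.152321: f=0.500658 → w ← 0.152321 + 0.26·0.500658 = 0.282492
w(1.04) ≈ 0.2825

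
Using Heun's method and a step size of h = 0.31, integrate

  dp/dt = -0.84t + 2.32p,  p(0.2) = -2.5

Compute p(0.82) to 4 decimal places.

-10.2203

Heun: k1 = f(t_n, p_n); k2 = f(t_n + h, p_n + h·k1); p_{n+1} = p_n + (h/2)·(k1 + k2).
t=0.200000, p=-2.500000:
  k1 = f(0.200000, -2.500000) = -5.968000
  k2 = f(0.510000, -4.350080) = -10.520586
  p ← -2.500000 + (0.31/2)·(-5.968000 + (-10.520586)) = -5.055731
t=0.510000, p=-5.055731:
  k1 = f(0.510000, -5.055731) = -12.157695
  k2 = f(0.820000, -8.824616) = -21.161910
  p ← -5.055731 + (0.31/2)·(-12.157695 + (-21.161910)) = -10.220270
p(0.82) ≈ -10.2203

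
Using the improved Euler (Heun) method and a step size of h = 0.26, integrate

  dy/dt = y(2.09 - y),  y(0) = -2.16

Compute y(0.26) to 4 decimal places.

Heun: k1 = f(t_n, y_n); k2 = f(t_n + h, y_n + h·k1); y_{n+1} = y_n + (h/2)·(k1 + k2).
t=0.000000, y=-2.160000:
  k1 = f(0.000000, -2.160000) = -9.180000
  k2 = f(0.260000, -4.546800) = -30.176202
  y ← -2.160000 + (0.26/2)·(-9.180000 + (-30.176202)) = -7.276306
y(0.26) ≈ -7.2763

-7.2763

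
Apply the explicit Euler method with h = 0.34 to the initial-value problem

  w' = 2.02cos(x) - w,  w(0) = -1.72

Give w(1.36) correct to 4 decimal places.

0.8650

Euler: w_{n+1} = w_n + h·f(x_n, w_n).
x=0.000000, w=-1.720000: f=3.740000 → w ← -1.720000 + 0.34·3.740000 = -0.448400
x=0.340000, w=-0.448400: f=2.352764 → w ← -0.448400 + 0.34·2.352764 = 0.351540
x=0.680000, w=0.351540: f=1.219157 → w ← 0.351540 + 0.34·1.219157 = 0.766053
x=1.020000, w=0.766053: f=0.291146 → w ← 0.766053 + 0.34·0.291146 = 0.865043
w(1.36) ≈ 0.8650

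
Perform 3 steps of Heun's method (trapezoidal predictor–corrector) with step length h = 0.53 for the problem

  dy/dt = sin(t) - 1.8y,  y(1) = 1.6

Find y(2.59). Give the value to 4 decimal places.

0.5433

Heun: k1 = f(t_n, y_n); k2 = f(t_n + h, y_n + h·k1); y_{n+1} = y_n + (h/2)·(k1 + k2).
t=1.000000, y=1.600000:
  k1 = f(1.000000, 1.600000) = -2.038529
  k2 = f(1.530000, 0.519580) = 0.063925
  y ← 1.600000 + (0.53/2)·(-2.038529 + 0.063925) = 1.076730
t=1.530000, y=1.076730:
  k1 = f(1.530000, 1.076730) = -0.938946
  k2 = f(2.060000, 0.579089) = -0.159652
  y ← 1.076730 + (0.53/2)·(-0.938946 + (-0.159652)) = 0.785601
t=2.060000, y=0.785601:
  k1 = f(2.060000, 0.785601) = -0.531375
  k2 = f(2.590000, 0.503973) = -0.383106
  y ← 0.785601 + (0.53/2)·(-0.531375 + (-0.383106)) = 0.543264
y(2.59) ≈ 0.5433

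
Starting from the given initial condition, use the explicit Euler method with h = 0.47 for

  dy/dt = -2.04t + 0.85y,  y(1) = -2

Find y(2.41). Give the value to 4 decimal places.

-11.1926

Euler: y_{n+1} = y_n + h·f(t_n, y_n).
t=1.000000, y=-2.000000: f=-3.740000 → y ← -2.000000 + 0.47·(-3.740000) = -3.757800
t=1.470000, y=-3.757800: f=-6.192930 → y ← -3.757800 + 0.47·(-6.192930) = -6.668477
t=1.940000, y=-6.668477: f=-9.625806 → y ← -6.668477 + 0.47·(-9.625806) = -11.192606
y(2.41) ≈ -11.1926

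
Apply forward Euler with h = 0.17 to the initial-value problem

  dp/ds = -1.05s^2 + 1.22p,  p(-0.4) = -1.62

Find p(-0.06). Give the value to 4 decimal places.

Euler: p_{n+1} = p_n + h·f(s_n, p_n).
s=-0.400000, p=-1.620000: f=-2.144400 → p ← -1.620000 + 0.17·(-2.144400) = -1.984548
s=-0.230000, p=-1.984548: f=-2.476694 → p ← -1.984548 + 0.17·(-2.476694) = -2.405586
p(-0.06) ≈ -2.4056

-2.4056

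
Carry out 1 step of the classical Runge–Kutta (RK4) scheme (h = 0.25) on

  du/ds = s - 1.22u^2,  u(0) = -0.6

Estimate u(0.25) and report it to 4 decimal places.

RK4: k1 = f(s_n, u_n); k2 = f(s_n + h/2, u_n + (h/2)·k1); k3 = f(s_n + h/2, u_n + (h/2)·k2); k4 = f(s_n + h, u_n + h·k3); u_{n+1} = u_n + (h/6)·(k1 + 2k2 + 2k3 + k4).
s=0.000000, u=-0.600000:
  k1 = f(0.000000, -0.600000) = -0.439200
  k2 = f(0.125000, -0.654900) = -0.398251
  k3 = f(0.125000, -0.649781) = -0.390103
  k4 = f(0.250000, -0.697526) = -0.343582
  u ← -0.600000 + (0.25/6)·(k1 + 2k2 + 2k3 + k4) = -0.698312
u(0.25) ≈ -0.6983

-0.6983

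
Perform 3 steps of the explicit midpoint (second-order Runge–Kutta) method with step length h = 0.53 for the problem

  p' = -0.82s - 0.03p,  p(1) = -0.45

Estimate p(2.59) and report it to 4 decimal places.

-2.7242

Midpoint: k1 = f(s_n, p_n); k2 = f(s_n + h/2, p_n + (h/2)·k1); p_{n+1} = p_n + h·k2.
s=1.000000, p=-0.450000:
  k1 = f(1.000000, -0.450000) = -0.806500
  k2 = f(1.265000, -0.663722) = -1.017388
  p ← -0.450000 + 0.53·(-1.017388) = -0.989216
s=1.530000, p=-0.989216:
  k1 = f(1.530000, -0.989216) = -1.224924
  k2 = f(1.795000, -1.313821) = -1.432485
  p ← -0.989216 + 0.53·(-1.432485) = -1.748433
s=2.060000, p=-1.748433:
  k1 = f(2.060000, -1.748433) = -1.636747
  k2 = f(2.325000, -2.182171) = -1.841035
  p ← -1.748433 + 0.53·(-1.841035) = -2.724182
p(2.59) ≈ -2.7242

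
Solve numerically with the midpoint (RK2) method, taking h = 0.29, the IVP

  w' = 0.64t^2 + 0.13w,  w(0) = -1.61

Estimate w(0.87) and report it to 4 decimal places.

-1.6630

Midpoint: k1 = f(t_n, w_n); k2 = f(t_n + h/2, w_n + (h/2)·k1); w_{n+1} = w_n + h·k2.
t=0.000000, w=-1.610000:
  k1 = f(0.000000, -1.610000) = -0.209300
  k2 = f(0.145000, -1.640348) = -0.199789
  w ← -1.610000 + 0.29·(-0.199789) = -1.667939
t=0.290000, w=-1.667939:
  k1 = f(0.290000, -1.667939) = -0.163008
  k2 = f(0.435000, -1.691575) = -0.098801
  w ← -1.667939 + 0.29·(-0.098801) = -1.696591
t=0.580000, w=-1.696591:
  k1 = f(0.580000, -1.696591) = -0.005261
  k2 = f(0.725000, -1.697354) = 0.115744
  w ← -1.696591 + 0.29·0.115744 = -1.663025
w(0.87) ≈ -1.6630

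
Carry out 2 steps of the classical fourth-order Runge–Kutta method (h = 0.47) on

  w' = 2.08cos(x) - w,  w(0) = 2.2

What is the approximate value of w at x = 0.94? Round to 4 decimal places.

1.9061

RK4: k1 = f(x_n, w_n); k2 = f(x_n + h/2, w_n + (h/2)·k1); k3 = f(x_n + h/2, w_n + (h/2)·k2); k4 = f(x_n + h, w_n + h·k3); w_{n+1} = w_n + (h/6)·(k1 + 2k2 + 2k3 + k4).
x=0.000000, w=2.200000:
  k1 = f(0.000000, 2.200000) = -0.120000
  k2 = f(0.235000, 2.171800) = -0.148970
  k3 = f(0.235000, 2.164992) = -0.142162
  k4 = f(0.470000, 2.133184) = -0.278722
  w ← 2.200000 + (0.47/6)·(k1 + 2k2 + 2k3 + k4) = 2.123156
x=0.470000, w=2.123156:
  k1 = f(0.470000, 2.123156) = -0.268694
  k2 = f(0.705000, 2.060013) = -0.475861
  k3 = f(0.705000, 2.011329) = -0.427177
  k4 = f(0.940000, 1.922383) = -0.695624
  w ← 2.123156 + (0.47/6)·(k1 + 2k2 + 2k3 + k4) = 1.906142
w(0.94) ≈ 1.9061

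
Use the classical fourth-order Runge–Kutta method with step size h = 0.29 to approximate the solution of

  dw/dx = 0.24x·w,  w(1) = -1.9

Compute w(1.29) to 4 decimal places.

RK4: k1 = f(x_n, w_n); k2 = f(x_n + h/2, w_n + (h/2)·k1); k3 = f(x_n + h/2, w_n + (h/2)·k2); k4 = f(x_n + h, w_n + h·k3); w_{n+1} = w_n + (h/6)·(k1 + 2k2 + 2k3 + k4).
x=1.000000, w=-1.900000:
  k1 = f(1.000000, -1.900000) = -0.456000
  k2 = f(1.145000, -1.966120) = -0.540290
  k3 = f(1.145000, -1.978342) = -0.543648
  k4 = f(1.290000, -2.057658) = -0.637051
  w ← -1.900000 + (0.29/6)·(k1 + 2k2 + 2k3 + k4) = -2.057611
w(1.29) ≈ -2.0576

-2.0576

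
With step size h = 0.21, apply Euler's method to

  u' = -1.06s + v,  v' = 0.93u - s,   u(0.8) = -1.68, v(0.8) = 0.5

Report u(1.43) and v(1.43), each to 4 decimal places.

Euler on (u,v): u_{n+1} = u_n + h·u', v_{n+1} = v_n + h·v'.
0.800000: (-1.680000, 0.500000); f=(-0.348000, -2.362400) → (-1.753080, 0.003896)
1.010000: (-1.753080, 0.003896); f=(-1.066704, -2.640364) → (-1.977088, -0.550581)
1.220000: (-1.977088, -0.550581); f=(-1.843781, -3.058692) → (-2.364282, -1.192906)
(u(1.43), v(1.43)) ≈ (-2.3643, -1.1929)

-2.3643, -1.1929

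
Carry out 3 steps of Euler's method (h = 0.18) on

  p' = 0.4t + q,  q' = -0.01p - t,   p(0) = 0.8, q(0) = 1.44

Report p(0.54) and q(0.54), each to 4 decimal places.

1.6098, 1.3371

Euler on (p,q): p_{n+1} = p_n + h·p', q_{n+1} = q_n + h·q'.
0.000000: (0.800000, 1.440000); f=(1.440000, -0.008000) → (1.059200, 1.438560)
0.180000: (1.059200, 1.438560); f=(1.510560, -0.190592) → (1.331101, 1.404253)
0.360000: (1.331101, 1.404253); f=(1.548253, -0.373311) → (1.609786, 1.337057)
(p(0.54), q(0.54)) ≈ (1.6098, 1.3371)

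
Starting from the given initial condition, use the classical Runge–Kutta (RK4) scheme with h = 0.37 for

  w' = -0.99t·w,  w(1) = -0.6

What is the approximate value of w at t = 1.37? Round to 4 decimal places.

RK4: k1 = f(t_n, w_n); k2 = f(t_n + h/2, w_n + (h/2)·k1); k3 = f(t_n + h/2, w_n + (h/2)·k2); k4 = f(t_n + h, w_n + h·k3); w_{n+1} = w_n + (h/6)·(k1 + 2k2 + 2k3 + k4).
t=1.000000, w=-0.600000:
  k1 = f(1.000000, -0.600000) = 0.594000
  k2 = f(1.185000, -0.490110) = 0.574973
  k3 = f(1.185000, -0.493630) = 0.579102
  k4 = f(1.370000, -0.385732) = 0.523169
  w ← -0.600000 + (0.37/6)·(k1 + 2k2 + 2k3 + k4) = -0.388772
w(1.37) ≈ -0.3888

-0.3888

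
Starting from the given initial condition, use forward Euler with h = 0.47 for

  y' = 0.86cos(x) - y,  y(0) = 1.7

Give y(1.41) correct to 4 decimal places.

Euler: y_{n+1} = y_n + h·f(x_n, y_n).
x=0.000000, y=1.700000: f=-0.840000 → y ← 1.700000 + 0.47·(-0.840000) = 1.305200
x=0.470000, y=1.305200: f=-0.538451 → y ← 1.305200 + 0.47·(-0.538451) = 1.052128
x=0.940000, y=1.052128: f=-0.544910 → y ← 1.052128 + 0.47·(-0.544910) = 0.796020
y(1.41) ≈ 0.7960

0.7960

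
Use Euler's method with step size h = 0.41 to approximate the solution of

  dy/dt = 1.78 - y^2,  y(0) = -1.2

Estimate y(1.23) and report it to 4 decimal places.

Euler: y_{n+1} = y_n + h·f(t_n, y_n).
t=0.000000, y=-1.200000: f=0.340000 → y ← -1.200000 + 0.41·0.340000 = -1.060600
t=0.410000, y=-1.060600: f=0.655128 → y ← -1.060600 + 0.41·0.655128 = -0.791998
t=0.820000, y=-0.791998: f=1.152740 → y ← -0.791998 + 0.41·1.152740 = -0.319374
y(1.23) ≈ -0.3194

-0.3194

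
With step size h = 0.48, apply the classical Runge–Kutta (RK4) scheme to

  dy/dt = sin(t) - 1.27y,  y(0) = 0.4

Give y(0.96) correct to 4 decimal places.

0.4105

RK4: k1 = f(t_n, y_n); k2 = f(t_n + h/2, y_n + (h/2)·k1); k3 = f(t_n + h/2, y_n + (h/2)·k2); k4 = f(t_n + h, y_n + h·k3); y_{n+1} = y_n + (h/6)·(k1 + 2k2 + 2k3 + k4).
t=0.000000, y=0.400000:
  k1 = f(0.000000, 0.400000) = -0.508000
  k2 = f(0.240000, 0.278080) = -0.115459
  k3 = f(0.240000, 0.372290) = -0.235105
  k4 = f(0.480000, 0.287149) = 0.097099
  y ← 0.400000 + (0.48/6)·(k1 + 2k2 + 2k3 + k4) = 0.311038
t=0.480000, y=0.311038:
  k1 = f(0.480000, 0.311038) = 0.066761
  k2 = f(0.720000, 0.327060) = 0.244018
  k3 = f(0.720000, 0.369602) = 0.189990
  k4 = f(0.960000, 0.402233) = 0.308356
  y ← 0.311038 + (0.48/6)·(k1 + 2k2 + 2k3 + k4) = 0.410488
y(0.96) ≈ 0.4105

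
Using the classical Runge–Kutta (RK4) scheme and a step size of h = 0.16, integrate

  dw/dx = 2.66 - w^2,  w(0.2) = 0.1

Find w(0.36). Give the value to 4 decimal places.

RK4: k1 = f(x_n, w_n); k2 = f(x_n + h/2, w_n + (h/2)·k1); k3 = f(x_n + h/2, w_n + (h/2)·k2); k4 = f(x_n + h, w_n + h·k3); w_{n+1} = w_n + (h/6)·(k1 + 2k2 + 2k3 + k4).
x=0.200000, w=0.100000:
  k1 = f(0.200000, 0.100000) = 2.650000
  k2 = f(0.280000, 0.312000) = 2.562656
  k3 = f(0.280000, 0.305012) = 2.566967
  k4 = f(0.360000, 0.510715) = 2.399170
  w ← 0.100000 + (0.16/6)·(k1 + 2k2 + 2k3 + k4) = 0.508224
w(0.36) ≈ 0.5082

0.5082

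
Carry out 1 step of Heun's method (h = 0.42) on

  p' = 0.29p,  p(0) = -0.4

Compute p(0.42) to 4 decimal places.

Heun: k1 = f(t_n, p_n); k2 = f(t_n + h, p_n + h·k1); p_{n+1} = p_n + (h/2)·(k1 + k2).
t=0.000000, p=-0.400000:
  k1 = f(0.000000, -0.400000) = -0.116000
  k2 = f(0.420000, -0.448720) = -0.130129
  p ← -0.400000 + (0.42/2)·(-0.116000 + (-0.130129)) = -0.451687
p(0.42) ≈ -0.4517

-0.4517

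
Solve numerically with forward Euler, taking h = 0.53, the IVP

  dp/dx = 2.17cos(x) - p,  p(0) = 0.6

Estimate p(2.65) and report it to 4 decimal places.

-0.3136

Euler: p_{n+1} = p_n + h·f(x_n, p_n).
x=0.000000, p=0.600000: f=1.570000 → p ← 0.600000 + 0.53·1.570000 = 1.432100
x=0.530000, p=1.432100: f=0.440191 → p ← 1.432100 + 0.53·0.440191 = 1.665401
x=1.060000, p=1.665401: f=-0.604549 → p ← 1.665401 + 0.53·(-0.604549) = 1.344990
x=1.590000, p=1.344990: f=-1.386660 → p ← 1.344990 + 0.53·(-1.386660) = 0.610061
x=2.120000, p=0.610061: f=-1.742818 → p ← 0.610061 + 0.53·(-1.742818) = -0.313633
p(2.65) ≈ -0.3136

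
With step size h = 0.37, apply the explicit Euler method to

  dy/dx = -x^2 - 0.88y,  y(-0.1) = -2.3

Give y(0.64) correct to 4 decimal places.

Euler: y_{n+1} = y_n + h·f(x_n, y_n).
x=-0.100000, y=-2.300000: f=2.014000 → y ← -2.300000 + 0.37·2.014000 = -1.554820
x=0.270000, y=-1.554820: f=1.295342 → y ← -1.554820 + 0.37·1.295342 = -1.075544
y(0.64) ≈ -1.0755

-1.0755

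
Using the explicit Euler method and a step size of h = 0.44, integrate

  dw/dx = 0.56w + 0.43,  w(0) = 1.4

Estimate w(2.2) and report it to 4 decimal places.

Euler: w_{n+1} = w_n + h·f(x_n, w_n).
x=0.000000, w=1.400000: f=1.214000 → w ← 1.400000 + 0.44·1.214000 = 1.934160
x=0.440000, w=1.934160: f=1.513130 → w ← 1.934160 + 0.44·1.513130 = 2.599937
x=0.880000, w=2.599937: f=1.885965 → w ← 2.599937 + 0.44·1.885965 = 3.429762
x=1.320000, w=3.429762: f=2.350666 → w ← 3.429762 + 0.44·2.350666 = 4.464055
x=1.760000, w=4.464055: f=2.929871 → w ← 4.464055 + 0.44·2.929871 = 5.753198
w(2.2) ≈ 5.7532

5.7532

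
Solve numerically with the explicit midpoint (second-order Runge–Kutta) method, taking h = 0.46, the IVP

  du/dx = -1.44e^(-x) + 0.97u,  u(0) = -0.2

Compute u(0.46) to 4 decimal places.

Midpoint: k1 = f(x_n, u_n); k2 = f(x_n + h/2, u_n + (h/2)·k1); u_{n+1} = u_n + h·k2.
x=0.000000, u=-0.200000:
  k1 = f(0.000000, -0.200000) = -1.634000
  k2 = f(0.230000, -0.575820) = -1.702674
  u ← -0.200000 + 0.46·(-1.702674) = -0.983230
u(0.46) ≈ -0.9832

-0.9832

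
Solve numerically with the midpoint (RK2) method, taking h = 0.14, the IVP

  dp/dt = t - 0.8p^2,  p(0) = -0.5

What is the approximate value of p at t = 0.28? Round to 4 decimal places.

-0.5213

Midpoint: k1 = f(t_n, p_n); k2 = f(t_n + h/2, p_n + (h/2)·k1); p_{n+1} = p_n + h·k2.
t=0.000000, p=-0.500000:
  k1 = f(0.000000, -0.500000) = -0.200000
  k2 = f(0.070000, -0.514000) = -0.141357
  p ← -0.500000 + 0.14·(-0.141357) = -0.519790
t=0.140000, p=-0.519790:
  k1 = f(0.140000, -0.519790) = -0.076145
  k2 = f(0.210000, -0.525120) = -0.010601
  p ← -0.519790 + 0.14·(-0.010601) = -0.521274
p(0.28) ≈ -0.5213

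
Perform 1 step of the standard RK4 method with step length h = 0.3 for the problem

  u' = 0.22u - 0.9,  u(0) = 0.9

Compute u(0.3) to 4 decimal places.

0.6823

RK4: k1 = f(x_n, u_n); k2 = f(x_n + h/2, u_n + (h/2)·k1); k3 = f(x_n + h/2, u_n + (h/2)·k2); k4 = f(x_n + h, u_n + h·k3); u_{n+1} = u_n + (h/6)·(k1 + 2k2 + 2k3 + k4).
x=0.000000, u=0.900000:
  k1 = f(0.000000, 0.900000) = -0.702000
  k2 = f(0.150000, 0.794700) = -0.725166
  k3 = f(0.150000, 0.791225) = -0.725930
  k4 = f(0.300000, 0.682221) = -0.749911
  u ← 0.900000 + (0.3/6)·(k1 + 2k2 + 2k3 + k4) = 0.682295
u(0.3) ≈ 0.6823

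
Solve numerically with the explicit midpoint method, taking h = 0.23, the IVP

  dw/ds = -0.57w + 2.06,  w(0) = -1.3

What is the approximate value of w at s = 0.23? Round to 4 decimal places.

Midpoint: k1 = f(s_n, w_n); k2 = f(s_n + h/2, w_n + (h/2)·k1); w_{n+1} = w_n + h·k2.
s=0.000000, w=-1.300000:
  k1 = f(0.000000, -1.300000) = 2.801000
  k2 = f(0.115000, -0.977885) = 2.617394
  w ← -1.300000 + 0.23·2.617394 = -0.697999
w(0.23) ≈ -0.6980

-0.6980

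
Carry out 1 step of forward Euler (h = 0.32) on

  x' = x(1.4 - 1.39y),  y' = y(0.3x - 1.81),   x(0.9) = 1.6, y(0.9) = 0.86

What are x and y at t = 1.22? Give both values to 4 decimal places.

Euler on (x,y): x_{n+1} = x_n + h·x', y_{n+1} = y_n + h·y'.
0.900000: (1.600000, 0.860000); f=(0.327360, -1.143800) → (1.704755, 0.493984)
(x(1.22), y(1.22)) ≈ (1.7048, 0.4940)

1.7048, 0.4940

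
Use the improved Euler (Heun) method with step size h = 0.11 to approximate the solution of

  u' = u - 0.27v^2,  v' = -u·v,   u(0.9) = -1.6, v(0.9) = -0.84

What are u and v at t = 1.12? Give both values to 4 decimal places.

Heun on (u,v): k1 = f(t_n, state_n); k2 = f(t_n + h, state_n + h·k1); state_{n+1} = state_n + (h/2)·(k1 + k2).
0.900000: (-1.600000, -0.840000)
  k1 = (-1.790512, -1.344000)
  predictor → (-1.796956, -0.987840)
  k2 = (-2.060430, -1.775105)
  → (-1.811802, -1.011551)
1.010000: (-1.811802, -1.011551)
  k1 = (-2.088075, -1.832730)
  predictor → (-2.041490, -1.213151)
  k2 = (-2.438859, -2.476636)
  → (-2.060783, -1.248566)
(u(1.12), v(1.12)) ≈ (-2.0608, -1.2486)

-2.0608, -1.2486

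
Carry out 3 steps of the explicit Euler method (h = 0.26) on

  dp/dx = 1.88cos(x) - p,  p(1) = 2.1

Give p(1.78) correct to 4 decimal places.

Euler: p_{n+1} = p_n + h·f(x_n, p_n).
x=1.000000, p=2.100000: f=-1.084232 → p ← 2.100000 + 0.26·(-1.084232) = 1.818100
x=1.260000, p=1.818100: f=-1.243164 → p ← 1.818100 + 0.26·(-1.243164) = 1.494877
x=1.520000, p=1.494877: f=-1.399421 → p ← 1.494877 + 0.26·(-1.399421) = 1.131028
p(1.78) ≈ 1.1310

1.1310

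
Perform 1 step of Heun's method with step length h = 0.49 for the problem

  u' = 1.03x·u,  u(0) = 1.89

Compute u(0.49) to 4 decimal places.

2.1237

Heun: k1 = f(x_n, u_n); k2 = f(x_n + h, u_n + h·k1); u_{n+1} = u_n + (h/2)·(k1 + k2).
x=0.000000, u=1.890000:
  k1 = f(0.000000, 1.890000) = 0.000000
  k2 = f(0.490000, 1.890000) = 0.953883
  u ← 1.890000 + (0.49/2)·(0.000000 + 0.953883) = 2.123701
u(0.49) ≈ 2.1237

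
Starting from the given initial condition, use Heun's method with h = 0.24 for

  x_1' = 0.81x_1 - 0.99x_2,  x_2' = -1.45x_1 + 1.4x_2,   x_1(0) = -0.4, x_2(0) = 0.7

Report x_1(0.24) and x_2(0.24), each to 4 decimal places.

-0.7123, 1.1798

Heun on (x_1,x_2): k1 = f(x_n, state_n); k2 = f(x_n + h, state_n + h·k1); state_{n+1} = state_n + (h/2)·(k1 + k2).
0.000000: (-0.400000, 0.700000)
  k1 = (-1.017000, 1.560000)
  predictor → (-0.644080, 1.074400)
  k2 = (-1.585361, 2.438076)
  → (-0.712283, 1.179769)
(x_1(0.24), x_2(0.24)) ≈ (-0.7123, 1.1798)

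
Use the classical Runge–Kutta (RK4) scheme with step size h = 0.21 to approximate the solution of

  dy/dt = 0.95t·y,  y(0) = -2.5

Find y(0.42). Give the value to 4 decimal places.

RK4: k1 = f(t_n, y_n); k2 = f(t_n + h/2, y_n + (h/2)·k1); k3 = f(t_n + h/2, y_n + (h/2)·k2); k4 = f(t_n + h, y_n + h·k3); y_{n+1} = y_n + (h/6)·(k1 + 2k2 + 2k3 + k4).
t=0.000000, y=-2.500000:
  k1 = f(0.000000, -2.500000) = 0.000000
  k2 = f(0.105000, -2.500000) = -0.249375
  k3 = f(0.105000, -2.526184) = -0.251987
  k4 = f(0.210000, -2.552917) = -0.509307
  y ← -2.500000 + (0.21/6)·(k1 + 2k2 + 2k3 + k4) = -2.552921
t=0.210000, y=-2.552921:
  k1 = f(0.210000, -2.552921) = -0.509308
  k2 = f(0.315000, -2.606398) = -0.779965
  k3 = f(0.315000, -2.634817) = -0.788469
  k4 = f(0.420000, -2.718500) = -1.084681
  y ← -2.552921 + (0.21/6)·(k1 + 2k2 + 2k3 + k4) = -2.718501
y(0.42) ≈ -2.7185

-2.7185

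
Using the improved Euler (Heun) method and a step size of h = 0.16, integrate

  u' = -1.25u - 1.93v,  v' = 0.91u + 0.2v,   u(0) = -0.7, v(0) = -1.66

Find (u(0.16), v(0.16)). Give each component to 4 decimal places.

-0.0887, -1.7700

Heun on (u,v): k1 = f(t_n, state_n); k2 = f(t_n + h, state_n + h·k1); state_{n+1} = state_n + (h/2)·(k1 + k2).
0.000000: (-0.700000, -1.660000)
  k1 = (4.078800, -0.969000)
  predictor → (-0.047392, -1.815040)
  k2 = (3.562267, -0.406135)
  → (-0.088715, -1.770011)
(u(0.16), v(0.16)) ≈ (-0.0887, -1.7700)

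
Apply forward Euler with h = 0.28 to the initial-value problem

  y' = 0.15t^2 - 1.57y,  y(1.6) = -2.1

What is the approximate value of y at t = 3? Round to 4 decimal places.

0.4331

Euler: y_{n+1} = y_n + h·f(t_n, y_n).
t=1.600000, y=-2.100000: f=3.681000 → y ← -2.100000 + 0.28·3.681000 = -1.069320
t=1.880000, y=-1.069320: f=2.208992 → y ← -1.069320 + 0.28·2.208992 = -0.450802
t=2.160000, y=-0.450802: f=1.407599 → y ← -0.450802 + 0.28·1.407599 = -0.056674
t=2.440000, y=-0.056674: f=0.982019 → y ← -0.056674 + 0.28·0.982019 = 0.218291
t=2.720000, y=0.218291: f=0.767043 → y ← 0.218291 + 0.28·0.767043 = 0.433063
y(3) ≈ 0.4331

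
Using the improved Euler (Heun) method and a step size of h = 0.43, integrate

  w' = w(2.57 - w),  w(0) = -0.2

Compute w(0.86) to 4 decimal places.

-2.2369

Heun: k1 = f(s_n, w_n); k2 = f(s_n + h, w_n + h·k1); w_{n+1} = w_n + (h/2)·(k1 + k2).
s=0.000000, w=-0.200000:
  k1 = f(0.000000, -0.200000) = -0.554000
  k2 = f(0.430000, -0.438220) = -1.318262
  w ← -0.200000 + (0.43/2)·(-0.554000 + (-1.318262)) = -0.602536
s=0.430000, w=-0.602536:
  k1 = f(0.430000, -0.602536) = -1.911569
  k2 = f(0.860000, -1.424511) = -5.690224
  w ← -0.602536 + (0.43/2)·(-1.911569 + (-5.690224)) = -2.236922
w(0.86) ≈ -2.2369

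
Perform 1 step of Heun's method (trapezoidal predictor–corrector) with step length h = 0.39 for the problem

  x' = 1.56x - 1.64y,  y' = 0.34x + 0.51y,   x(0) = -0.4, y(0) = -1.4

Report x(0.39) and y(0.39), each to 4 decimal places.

0.5565, -1.7212

Heun on (x,y): k1 = f(s_n, state_n); k2 = f(s_n + h, state_n + h·k1); state_{n+1} = state_n + (h/2)·(k1 + k2).
0.000000: (-0.400000, -1.400000)
  k1 = (1.672000, -0.850000)
  predictor → (0.252080, -1.731500)
  k2 = (3.232905, -0.797358)
  → (0.556456, -1.721235)
(x(0.39), y(0.39)) ≈ (0.5565, -1.7212)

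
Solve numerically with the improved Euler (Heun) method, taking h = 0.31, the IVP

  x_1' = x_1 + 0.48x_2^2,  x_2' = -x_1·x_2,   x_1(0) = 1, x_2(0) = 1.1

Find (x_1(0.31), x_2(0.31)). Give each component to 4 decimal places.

1.5188, 0.7542

Heun on (x_1,x_2): k1 = f(x_n, state_n); k2 = f(x_n + h, state_n + h·k1); state_{n+1} = state_n + (h/2)·(k1 + k2).
0.000000: (1.000000, 1.100000)
  k1 = (1.580800, -1.100000)
  predictor → (1.490048, 0.759000)
  k2 = (1.766567, -1.130946)
  → (1.518842, 0.754203)
(x_1(0.31), x_2(0.31)) ≈ (1.5188, 0.7542)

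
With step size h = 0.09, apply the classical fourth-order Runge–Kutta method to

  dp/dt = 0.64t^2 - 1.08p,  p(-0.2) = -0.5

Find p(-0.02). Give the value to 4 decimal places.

-0.4102

RK4: k1 = f(t_n, p_n); k2 = f(t_n + h/2, p_n + (h/2)·k1); k3 = f(t_n + h/2, p_n + (h/2)·k2); k4 = f(t_n + h, p_n + h·k3); p_{n+1} = p_n + (h/6)·(k1 + 2k2 + 2k3 + k4).
t=-0.200000, p=-0.500000:
  k1 = f(-0.200000, -0.500000) = 0.565600
  k2 = f(-0.155000, -0.474548) = 0.527888
  k3 = f(-0.155000, -0.476245) = 0.529721
  k4 = f(-0.110000, -0.452325) = 0.496255
  p ← -0.500000 + (0.09/6)·(k1 + 2k2 + 2k3 + k4) = -0.452344
t=-0.110000, p=-0.452344:
  k1 = f(-0.110000, -0.452344) = 0.496275
  k2 = f(-0.065000, -0.430012) = 0.467116
  k3 = f(-0.065000, -0.431324) = 0.468534
  k4 = f(-0.020000, -0.410176) = 0.443246
  p ← -0.452344 + (0.09/6)·(k1 + 2k2 + 2k3 + k4) = -0.410182
p(-0.02) ≈ -0.4102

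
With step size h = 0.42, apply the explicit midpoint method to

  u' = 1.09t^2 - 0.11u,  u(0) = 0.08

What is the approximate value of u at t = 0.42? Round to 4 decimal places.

Midpoint: k1 = f(t_n, u_n); k2 = f(t_n + h/2, u_n + (h/2)·k1); u_{n+1} = u_n + h·k2.
t=0.000000, u=0.080000:
  k1 = f(0.000000, 0.080000) = -0.008800
  k2 = f(0.210000, 0.078152) = 0.039472
  u ← 0.080000 + 0.42·0.039472 = 0.096578
u(0.42) ≈ 0.0966

0.0966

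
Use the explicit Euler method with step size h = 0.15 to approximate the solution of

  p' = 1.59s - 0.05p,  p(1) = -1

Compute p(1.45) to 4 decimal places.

Euler: p_{n+1} = p_n + h·f(s_n, p_n).
s=1.000000, p=-1.000000: f=1.640000 → p ← -1.000000 + 0.15·1.640000 = -0.754000
s=1.150000, p=-0.754000: f=1.866200 → p ← -0.754000 + 0.15·1.866200 = -0.474070
s=1.300000, p=-0.474070: f=2.090704 → p ← -0.474070 + 0.15·2.090704 = -0.160464
p(1.45) ≈ -0.1605

-0.1605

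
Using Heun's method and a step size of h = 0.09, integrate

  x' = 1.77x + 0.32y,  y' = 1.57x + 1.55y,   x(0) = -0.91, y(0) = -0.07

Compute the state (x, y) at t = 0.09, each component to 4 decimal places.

Heun on (x,y): k1 = f(t_n, state_n); k2 = f(t_n + h, state_n + h·k1); state_{n+1} = state_n + (h/2)·(k1 + k2).
0.000000: (-0.910000, -0.070000)
  k1 = (-1.633100, -1.537200)
  predictor → (-1.056979, -0.208348)
  k2 = (-1.937524, -1.982396)
  → (-1.070678, -0.228382)
(x(0.09), y(0.09)) ≈ (-1.0707, -0.2284)

-1.0707, -0.2284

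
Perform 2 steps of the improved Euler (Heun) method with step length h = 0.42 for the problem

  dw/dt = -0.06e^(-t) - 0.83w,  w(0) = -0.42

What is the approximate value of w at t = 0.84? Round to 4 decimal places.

-0.2356

Heun: k1 = f(t_n, w_n); k2 = f(t_n + h, w_n + h·k1); w_{n+1} = w_n + (h/2)·(k1 + k2).
t=0.000000, w=-0.420000:
  k1 = f(0.000000, -0.420000) = 0.288600
  k2 = f(0.420000, -0.298788) = 0.208571
  w ← -0.420000 + (0.42/2)·(0.288600 + 0.208571) = -0.315594
t=0.420000, w=-0.315594:
  k1 = f(0.420000, -0.315594) = 0.222520
  k2 = f(0.840000, -0.222136) = 0.158470
  w ← -0.315594 + (0.42/2)·(0.222520 + 0.158470) = -0.235586
w(0.84) ≈ -0.2356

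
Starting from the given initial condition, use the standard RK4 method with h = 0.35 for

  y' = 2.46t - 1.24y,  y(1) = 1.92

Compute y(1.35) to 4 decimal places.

2.0737

RK4: k1 = f(t_n, y_n); k2 = f(t_n + h/2, y_n + (h/2)·k1); k3 = f(t_n + h/2, y_n + (h/2)·k2); k4 = f(t_n + h, y_n + h·k3); y_{n+1} = y_n + (h/6)·(k1 + 2k2 + 2k3 + k4).
t=1.000000, y=1.920000:
  k1 = f(1.000000, 1.920000) = 0.079200
  k2 = f(1.175000, 1.933860) = 0.492514
  k3 = f(1.175000, 2.006190) = 0.402825
  k4 = f(1.350000, 2.060989) = 0.765374
  y ← 1.920000 + (0.35/6)·(k1 + 2k2 + 2k3 + k4) = 2.073723
y(1.35) ≈ 2.0737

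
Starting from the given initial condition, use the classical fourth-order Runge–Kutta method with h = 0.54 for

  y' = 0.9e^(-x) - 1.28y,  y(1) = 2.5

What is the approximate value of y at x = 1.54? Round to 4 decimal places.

1.3516

RK4: k1 = f(x_n, y_n); k2 = f(x_n + h/2, y_n + (h/2)·k1); k3 = f(x_n + h/2, y_n + (h/2)·k2); k4 = f(x_n + h, y_n + h·k3); y_{n+1} = y_n + (h/6)·(k1 + 2k2 + 2k3 + k4).
x=1.000000, y=2.500000:
  k1 = f(1.000000, 2.500000) = -2.868909
  k2 = f(1.270000, 1.725395) = -1.955757
  k3 = f(1.270000, 1.971946) = -2.271342
  k4 = f(1.540000, 1.273475) = -1.437105
  y ← 2.500000 + (0.54/6)·(k1 + 2k2 + 2k3 + k4) = 1.351581
y(1.54) ≈ 1.3516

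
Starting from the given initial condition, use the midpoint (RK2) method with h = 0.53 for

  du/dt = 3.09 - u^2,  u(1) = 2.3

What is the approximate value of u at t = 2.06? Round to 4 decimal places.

2.4830

Midpoint: k1 = f(t_n, u_n); k2 = f(t_n + h/2, u_n + (h/2)·k1); u_{n+1} = u_n + h·k2.
t=1.000000, u=2.300000:
  k1 = f(1.000000, 2.300000) = -2.200000
  k2 = f(1.265000, 1.717000) = 0.141911
  u ← 2.300000 + 0.53·0.141911 = 2.375213
t=1.530000, u=2.375213:
  k1 = f(1.530000, 2.375213) = -2.551636
  k2 = f(1.795000, 1.699029) = 0.203299
  u ← 2.375213 + 0.53·0.203299 = 2.482962
u(2.06) ≈ 2.4830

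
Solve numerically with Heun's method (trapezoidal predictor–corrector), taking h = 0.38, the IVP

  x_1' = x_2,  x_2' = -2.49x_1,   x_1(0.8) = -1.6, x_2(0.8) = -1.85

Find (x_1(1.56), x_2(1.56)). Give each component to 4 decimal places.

-1.6544, 1.9041

Heun on (x_1,x_2): k1 = f(t_n, state_n); k2 = f(t_n + h, state_n + h·k1); state_{n+1} = state_n + (h/2)·(k1 + k2).
0.800000: (-1.600000, -1.850000)
  k1 = (-1.850000, 3.984000)
  predictor → (-2.303000, -0.336080)
  k2 = (-0.336080, 5.734470)
  → (-2.015355, -0.003491)
1.180000: (-2.015355, -0.003491)
  k1 = (-0.003491, 5.018234)
  predictor → (-2.016682, 1.903438)
  k2 = (1.903438, 5.021537)
  → (-1.654365, 1.904066)
(x_1(1.56), x_2(1.56)) ≈ (-1.6544, 1.9041)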